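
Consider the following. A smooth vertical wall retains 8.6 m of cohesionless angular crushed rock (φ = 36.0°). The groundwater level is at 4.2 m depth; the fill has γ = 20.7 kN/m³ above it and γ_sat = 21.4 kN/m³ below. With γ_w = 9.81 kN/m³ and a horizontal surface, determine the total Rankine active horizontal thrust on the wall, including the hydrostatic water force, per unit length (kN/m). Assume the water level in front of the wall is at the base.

K_a = tan²(45° − φ/2) = 0.2596.
γ' = 21.4 − 9.81 = 11.59 kN/m³. Depth below WT = 4.4 m.
σ'_h at WT = K_a γ d_w = 22.57 kPa; at base = 22.57 + K_a γ' × 4.4 = 35.81 kPa.
P₁ (0–4.2 m) = ½×22.57×4.2 = 47.40. P₂ (4.2–8.6 m) = ½(22.57+35.81)×4.4 = 128.4.
P_w = ½ γ_w h₂² = 0.5×9.81×4.4² = 94.96. Total = 47.40+128.4+94.96 = 270.8 kN/m.

271 kN/m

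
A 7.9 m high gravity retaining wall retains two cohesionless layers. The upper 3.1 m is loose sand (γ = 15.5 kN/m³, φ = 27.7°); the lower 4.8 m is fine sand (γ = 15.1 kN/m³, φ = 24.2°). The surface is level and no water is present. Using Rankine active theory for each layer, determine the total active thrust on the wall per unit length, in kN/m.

197 kN/m

K_a1 = tan²(45°−27.7°/2) = 0.3653; K_a2 = tan²(45°−24.2°/2) = 0.4185.
Layer 1: σ at base = K_a1 γ₁ h₁ = 17.55 kPa; P₁ = ½×17.55×3.1 = 27.21.
Layer 2: σ_v at top = γ₁h₁ = 48.05; σ_h top = K_a2×48.05 = 20.11; σ_h base = K_a2×(48.05+15.1×4.8) = 50.44.
P₂ = ½(20.11+50.44)×4.8 = 169.3. Total P_a = 27.21+169.3 = 196.5 kN/m.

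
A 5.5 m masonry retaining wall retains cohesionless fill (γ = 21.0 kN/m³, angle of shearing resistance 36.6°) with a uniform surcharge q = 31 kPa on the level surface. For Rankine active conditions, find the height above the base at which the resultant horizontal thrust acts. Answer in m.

2.15 m

K_a = 0.2530.
Triangular part P₁ = ½K_aγH² = 80.35 at H/3 = 1.833 m; rectangular part P₂ = K_a q H = 43.13 at H/2 = 2.750 m.
ȳ = (P₁·1.833 + P₂·2.750)/(P₁+P₂) = 2.154 m.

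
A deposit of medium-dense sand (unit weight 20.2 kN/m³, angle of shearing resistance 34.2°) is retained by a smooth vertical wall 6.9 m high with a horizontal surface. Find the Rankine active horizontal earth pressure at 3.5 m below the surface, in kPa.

K_a = (1 − sin φ)/(1 + sin φ) = 0.2803.
σ_h = K_a γ z = 0.2803 × 20.2 × 3.5 = 19.82 kPa.

19.8 kPa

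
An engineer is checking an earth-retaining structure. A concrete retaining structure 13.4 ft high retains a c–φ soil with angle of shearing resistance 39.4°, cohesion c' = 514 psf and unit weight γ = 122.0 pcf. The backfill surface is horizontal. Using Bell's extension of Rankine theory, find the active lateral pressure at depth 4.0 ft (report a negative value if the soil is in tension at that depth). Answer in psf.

K_a = (1 − sin φ)/(1 + sin φ) = 0.2234.
σ_a = K_a γ z − 2c√K_a = 0.2234×122.0×4.0 − 2×514×0.4727 = -376.9 psf.

-377 psf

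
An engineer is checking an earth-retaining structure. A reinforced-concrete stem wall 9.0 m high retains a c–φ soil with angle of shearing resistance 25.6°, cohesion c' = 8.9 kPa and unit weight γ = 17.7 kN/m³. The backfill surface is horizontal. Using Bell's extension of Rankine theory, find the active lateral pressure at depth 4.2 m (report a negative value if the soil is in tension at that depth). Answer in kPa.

K_a = (1 − sin φ)/(1 + sin φ) = 0.3966.
σ_a = K_a γ z − 2c√K_a = 0.3966×17.7×4.2 − 2×8.9×0.6297 = 18.27 kPa.

18.3 kPa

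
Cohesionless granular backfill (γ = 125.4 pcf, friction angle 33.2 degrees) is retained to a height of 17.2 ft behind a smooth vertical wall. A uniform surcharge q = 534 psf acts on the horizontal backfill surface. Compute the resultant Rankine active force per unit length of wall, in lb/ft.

K_a = tan²(45° − φ/2) = 0.2924.
Soil triangle: ½ K_a γ H² = 0.5×0.2924×125.4×17.2² = 5423 lb/ft.
Surcharge rectangle: K_a q H = 0.2924×534×17.2 = 2685 lb/ft.
Total = 5423 + 2685 = 8108 lb/ft.

8110 lb/ft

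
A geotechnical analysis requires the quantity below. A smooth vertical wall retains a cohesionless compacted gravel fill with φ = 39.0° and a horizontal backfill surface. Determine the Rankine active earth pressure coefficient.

0.228

K_a = tan²(45° − φ/2) = tan²(25.50°) = 0.2275.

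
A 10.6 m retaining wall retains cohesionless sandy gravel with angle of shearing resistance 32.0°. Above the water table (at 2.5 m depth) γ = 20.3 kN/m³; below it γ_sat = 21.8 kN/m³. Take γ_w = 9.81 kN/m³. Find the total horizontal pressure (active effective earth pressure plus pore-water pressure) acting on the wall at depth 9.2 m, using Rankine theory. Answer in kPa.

106 kPa

K_a = (1 − sin φ)/(1 + sin φ) = 0.3073.
γ' = 21.8 − 9.81 = 11.99 kN/m³.
Effective vertical stress at 9.2 m: σ'_v = 20.3×2.5 + 11.99×6.70 = 131.1 kPa.
σ'_h = K_a σ'_v = 0.3073 × 131.1 = 40.28 kPa; u = γ_w × 6.70 = 65.73 kPa.
Total σ_h = 40.28 + 65.73 = 106.0 kPa.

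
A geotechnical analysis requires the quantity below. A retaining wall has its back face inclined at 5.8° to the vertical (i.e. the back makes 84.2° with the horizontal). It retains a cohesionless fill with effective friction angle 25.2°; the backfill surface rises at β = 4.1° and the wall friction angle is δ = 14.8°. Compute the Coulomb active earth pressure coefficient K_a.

K_a = sin²(α+φ) / [sin²α · sin(α−δ) · (1 + √{sin(φ+δ)sin(φ−β) / (sin(α−δ)sin(α+β))})²].
With α = 84.2°, φ = 25.2°, δ = 14.8°, β = 4.1°: K_a = 0.4283.

0.428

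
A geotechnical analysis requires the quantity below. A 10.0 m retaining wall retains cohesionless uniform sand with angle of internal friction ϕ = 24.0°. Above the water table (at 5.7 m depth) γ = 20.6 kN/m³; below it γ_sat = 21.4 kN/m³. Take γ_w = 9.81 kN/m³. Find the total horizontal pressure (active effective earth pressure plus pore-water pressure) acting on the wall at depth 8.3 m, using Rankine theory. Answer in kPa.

K_a = (1 − sin φ)/(1 + sin φ) = 0.4217.
γ' = 21.4 − 9.81 = 11.59 kN/m³.
Effective vertical stress at 8.3 m: σ'_v = 20.6×5.7 + 11.59×2.60 = 147.6 kPa.
σ'_h = K_a σ'_v = 0.4217 × 147.6 = 62.23 kPa; u = γ_w × 2.60 = 25.51 kPa.
Total σ_h = 62.23 + 25.51 = 87.73 kPa.

87.7 kPa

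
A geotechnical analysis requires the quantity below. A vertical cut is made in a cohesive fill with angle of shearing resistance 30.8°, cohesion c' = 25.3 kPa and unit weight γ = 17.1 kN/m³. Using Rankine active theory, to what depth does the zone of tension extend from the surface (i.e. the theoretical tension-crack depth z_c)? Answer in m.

5.21 m

K_a = tan²(45° − 30.8°/2) = 0.3227; √K_a = 0.5681.
The active pressure is zero where K_a γ z = 2c√K_a, so z_c = 2c/(γ√K_a) = 2×25.3/(17.1×0.5681) = 5.209 m.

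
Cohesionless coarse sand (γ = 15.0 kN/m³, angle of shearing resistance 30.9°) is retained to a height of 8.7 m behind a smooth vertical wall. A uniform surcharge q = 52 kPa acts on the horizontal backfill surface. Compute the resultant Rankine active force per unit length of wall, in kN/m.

K_a = tan²(45° − φ/2) = 0.3214.
Soil triangle: ½ K_a γ H² = 0.5×0.3214×15.0×8.7² = 182.5 kN/m.
Surcharge rectangle: K_a q H = 0.3214×52×8.7 = 145.4 kN/m.
Total = 182.5 + 145.4 = 327.9 kN/m.

328 kN/m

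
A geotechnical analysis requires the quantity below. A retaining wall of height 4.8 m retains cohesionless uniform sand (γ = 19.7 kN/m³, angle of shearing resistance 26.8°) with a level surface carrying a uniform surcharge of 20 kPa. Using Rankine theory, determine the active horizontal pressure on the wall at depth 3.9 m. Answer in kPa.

36.6 kPa

K_a = (1 − sin φ)/(1 + sin φ) = 0.3785.
σ_v = γz + q = 19.7 × 3.9 + 20 = 96.83 kPa.
σ_h = K_a σ_v = 0.3785 × 96.83 = 36.65 kPa.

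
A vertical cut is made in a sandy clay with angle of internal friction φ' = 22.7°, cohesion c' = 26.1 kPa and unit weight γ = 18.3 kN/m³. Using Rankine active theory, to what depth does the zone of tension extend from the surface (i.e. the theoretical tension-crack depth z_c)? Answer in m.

K_a = tan²(45° − 22.7°/2) = 0.4431; √K_a = 0.6657.
The active pressure is zero where K_a γ z = 2c√K_a, so z_c = 2c/(γ√K_a) = 2×26.1/(18.3×0.6657) = 4.285 m.

4.29 m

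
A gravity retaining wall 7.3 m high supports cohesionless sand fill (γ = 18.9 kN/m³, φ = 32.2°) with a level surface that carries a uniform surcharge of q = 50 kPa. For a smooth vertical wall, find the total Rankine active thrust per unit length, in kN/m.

K_a = tan²(45° − φ/2) = 0.3047.
Soil triangle: ½ K_a γ H² = 0.5×0.3047×18.9×7.3² = 153.5 kN/m.
Surcharge rectangle: K_a q H = 0.3047×50×7.3 = 111.2 kN/m.
Total = 153.5 + 111.2 = 264.7 kN/m.

265 kN/m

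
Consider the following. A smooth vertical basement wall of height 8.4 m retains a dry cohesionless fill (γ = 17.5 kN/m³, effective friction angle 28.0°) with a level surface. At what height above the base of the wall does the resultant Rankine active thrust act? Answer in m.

2.80 m

K_a = 0.3610.
The pressure distribution is triangular, so the resultant acts at H/3 above the base = 8.4/3 = 2.800 m.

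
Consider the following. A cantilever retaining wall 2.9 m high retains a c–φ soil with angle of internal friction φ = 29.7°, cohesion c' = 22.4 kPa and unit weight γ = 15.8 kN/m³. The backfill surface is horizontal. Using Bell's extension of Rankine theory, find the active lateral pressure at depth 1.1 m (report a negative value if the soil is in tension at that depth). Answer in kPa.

-20.2 kPa

K_a = (1 − sin φ)/(1 + sin φ) = 0.3374.
σ_a = K_a γ z − 2c√K_a = 0.3374×15.8×1.1 − 2×22.4×0.5808 = -20.16 kPa.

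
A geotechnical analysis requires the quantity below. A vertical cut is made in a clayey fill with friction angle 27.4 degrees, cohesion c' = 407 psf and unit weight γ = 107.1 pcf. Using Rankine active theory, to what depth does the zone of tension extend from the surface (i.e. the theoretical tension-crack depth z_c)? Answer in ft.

12.5 ft

K_a = tan²(45° − 27.4°/2) = 0.3697; √K_a = 0.6080.
The active pressure is zero where K_a γ z = 2c√K_a, so z_c = 2c/(γ√K_a) = 2×407/(107.1×0.6080) = 12.50 ft.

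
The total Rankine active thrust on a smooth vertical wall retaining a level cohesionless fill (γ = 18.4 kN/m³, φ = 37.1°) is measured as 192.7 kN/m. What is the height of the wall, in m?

9.20 m

K_a = 0.2475. P_a = ½ K_a γ H² ⇒ H = √(2P_a/(K_a γ)).
H = √(2×192.7/(0.2475×18.4)) = 9.199 m.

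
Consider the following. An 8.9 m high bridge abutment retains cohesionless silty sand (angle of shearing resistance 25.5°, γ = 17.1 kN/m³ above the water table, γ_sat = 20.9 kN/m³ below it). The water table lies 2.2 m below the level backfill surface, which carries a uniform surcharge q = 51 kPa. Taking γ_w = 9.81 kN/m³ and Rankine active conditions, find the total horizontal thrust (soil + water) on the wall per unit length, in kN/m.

K_a = tan²(45° − φ/2) = 0.3981.
γ' = 20.9 − 9.81 = 11.09 kN/m³. h₂ = H − d_w = 6.7 m.
σ'_h: at surface K_a·q = 20.30; at WT K_a(q+γd_w) = 35.28; at base K_a(q+γd_w+γ'h₂) = 64.86 kPa.
P₁ = ½(20.30+35.28)×2.2 = 61.14; P₂ = ½(35.28+64.86)×6.7 = 335.5; P_w = ½γ_w h₂² = 220.2.
Total = 61.14+335.5+220.2 = 616.8 kN/m.

617 kN/m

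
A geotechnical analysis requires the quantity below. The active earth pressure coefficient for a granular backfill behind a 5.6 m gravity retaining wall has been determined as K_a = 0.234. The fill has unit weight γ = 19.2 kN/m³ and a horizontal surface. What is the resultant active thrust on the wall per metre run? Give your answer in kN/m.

P = ½ K_a γ H² = 0.5 × 0.234 × 19.2 × 5.6² = 70.45 kN/m.

70.4 kN/m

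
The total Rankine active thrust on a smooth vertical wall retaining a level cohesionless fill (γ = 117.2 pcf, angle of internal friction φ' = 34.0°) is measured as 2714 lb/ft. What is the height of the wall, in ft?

K_a = 0.2827. P_a = ½ K_a γ H² ⇒ H = √(2P_a/(K_a γ)).
H = √(2×2714/(0.2827×117.2)) = 12.80 ft.

12.8 ft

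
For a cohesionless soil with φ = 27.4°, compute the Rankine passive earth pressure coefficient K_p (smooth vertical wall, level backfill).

K_p = (1 + sin φ)/(1 − sin φ) = tan²(45° + 27.4°/2) = 2.705.

2.71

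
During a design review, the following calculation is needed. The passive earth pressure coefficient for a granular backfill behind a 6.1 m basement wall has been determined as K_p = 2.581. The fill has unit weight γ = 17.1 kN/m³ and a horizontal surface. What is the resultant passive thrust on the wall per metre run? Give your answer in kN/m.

P = ½ K_p γ H² = 0.5 × 2.581 × 17.1 × 6.1² = 821.1 kN/m.

821 kN/m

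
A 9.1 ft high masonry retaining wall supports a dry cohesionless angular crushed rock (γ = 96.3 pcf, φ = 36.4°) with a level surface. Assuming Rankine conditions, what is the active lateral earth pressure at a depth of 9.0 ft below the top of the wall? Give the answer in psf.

221 psf

K_a = (1 − sin φ)/(1 + sin φ) = 0.2552.
σ_h = K_a γ z = 0.2552 × 96.3 × 9.0 = 221.1 psf.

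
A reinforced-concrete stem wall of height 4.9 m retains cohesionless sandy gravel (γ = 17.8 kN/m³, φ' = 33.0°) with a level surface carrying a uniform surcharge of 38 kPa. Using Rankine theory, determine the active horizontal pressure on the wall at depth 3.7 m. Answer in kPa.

K_a = (1 − sin φ)/(1 + sin φ) = 0.2948.
σ_v = γz + q = 17.8 × 3.7 + 38 = 103.9 kPa.
σ_h = K_a σ_v = 0.2948 × 103.9 = 30.62 kPa.

30.6 kPa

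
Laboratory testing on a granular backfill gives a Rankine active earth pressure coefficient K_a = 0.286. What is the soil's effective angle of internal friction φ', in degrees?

33.7°

K_a = tan²(45° − φ/2) ⇒ 45° − φ/2 = arctan(√0.286) = 28.14°.
φ = 2(45° − 28.14°) = 33.73°.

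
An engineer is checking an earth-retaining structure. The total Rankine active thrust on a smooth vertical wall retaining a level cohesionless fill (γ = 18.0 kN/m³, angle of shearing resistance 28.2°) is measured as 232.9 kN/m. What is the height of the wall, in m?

8.50 m

K_a = 0.3582. P_a = ½ K_a γ H² ⇒ H = √(2P_a/(K_a γ)).
H = √(2×232.9/(0.3582×18.0)) = 8.500 m.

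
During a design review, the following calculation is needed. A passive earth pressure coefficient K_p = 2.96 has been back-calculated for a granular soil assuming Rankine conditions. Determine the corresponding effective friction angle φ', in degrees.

29.7°

K_p = (1+sin φ)/(1−sin φ) ⇒ sin φ = (K_p − 1)/(K_p + 1) = 0.4949.
φ = arcsin(0.4949) = 29.67°.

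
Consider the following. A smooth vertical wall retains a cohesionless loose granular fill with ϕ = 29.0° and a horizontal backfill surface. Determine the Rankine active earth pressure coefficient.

K_a = (1 − sin φ)/(1 + sin φ) = (1 − sin 29.0°)/(1 + sin 29.0°) = 0.3470.

0.347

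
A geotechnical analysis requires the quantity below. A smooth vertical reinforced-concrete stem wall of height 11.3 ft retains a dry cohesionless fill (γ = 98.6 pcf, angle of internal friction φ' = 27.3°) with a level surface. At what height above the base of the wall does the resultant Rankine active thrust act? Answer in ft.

3.77 ft

K_a = 0.3711.
The pressure distribution is triangular, so the resultant acts at H/3 above the base = 11.3/3 = 3.767 ft.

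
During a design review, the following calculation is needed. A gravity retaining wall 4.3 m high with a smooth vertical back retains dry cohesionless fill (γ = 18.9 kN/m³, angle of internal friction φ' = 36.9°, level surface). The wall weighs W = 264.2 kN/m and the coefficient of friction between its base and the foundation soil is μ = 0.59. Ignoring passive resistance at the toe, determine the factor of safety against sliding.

3.57

K_a = tan²(45° − 36.9°/2) = 0.2497.
P_a = ½K_aγH² = 0.5×0.2497×18.9×4.3² = 43.63 kN/m, acting at H/3 = 1.433 m above the base.
FS_sliding = μW / P_a = 0.59×264.2 / 43.63 = 3.573.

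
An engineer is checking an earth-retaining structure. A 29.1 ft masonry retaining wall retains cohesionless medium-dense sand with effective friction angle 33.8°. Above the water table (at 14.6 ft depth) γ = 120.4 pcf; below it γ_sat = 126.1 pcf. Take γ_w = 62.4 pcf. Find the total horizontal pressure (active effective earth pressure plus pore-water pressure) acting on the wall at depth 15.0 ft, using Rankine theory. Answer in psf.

533 psf

K_a = (1 − sin φ)/(1 + sin φ) = 0.2851.
γ' = 126.1 − 62.4 = 63.70 pcf.
Effective vertical stress at 15.0 ft: σ'_v = 120.4×14.6 + 63.70×0.400 = 1783 psf.
σ'_h = K_a σ'_v = 0.2851 × 1783 = 508.4 psf; u = γ_w × 0.400 = 24.96 psf.
Total σ_h = 508.4 + 24.96 = 533.4 psf.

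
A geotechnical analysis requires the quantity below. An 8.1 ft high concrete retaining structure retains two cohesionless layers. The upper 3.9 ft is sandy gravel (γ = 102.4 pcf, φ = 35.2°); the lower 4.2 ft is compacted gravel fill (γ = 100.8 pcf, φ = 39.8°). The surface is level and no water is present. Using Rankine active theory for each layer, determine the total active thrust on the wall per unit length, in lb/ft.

K_a1 = tan²(45°−35.2°/2) = 0.2687; K_a2 = tan²(45°−39.8°/2) = 0.2194.
Layer 1: σ at base = K_a1 γ₁ h₁ = 107.3 psf; P₁ = ½×107.3×3.9 = 209.2.
Layer 2: σ_v at top = γ₁h₁ = 399.4; σ_h top = K_a2×399.4 = 87.63; σ_h base = K_a2×(399.4+100.8×4.2) = 180.5.
P₂ = ½(87.63+180.5)×4.2 = 563.1. Total P_a = 209.2+563.1 = 772.4 lb/ft.

772 lb/ft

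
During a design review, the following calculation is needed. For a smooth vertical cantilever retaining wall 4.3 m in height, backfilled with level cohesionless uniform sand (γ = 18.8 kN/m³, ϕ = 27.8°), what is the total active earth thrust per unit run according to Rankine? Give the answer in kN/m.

63.2 kN/m

K_a = tan²(45° − φ/2) = 0.3639.
P_a = ½ K_a γ H² = 0.5 × 0.3639 × 18.8 × 4.3² = 63.25 kN/m.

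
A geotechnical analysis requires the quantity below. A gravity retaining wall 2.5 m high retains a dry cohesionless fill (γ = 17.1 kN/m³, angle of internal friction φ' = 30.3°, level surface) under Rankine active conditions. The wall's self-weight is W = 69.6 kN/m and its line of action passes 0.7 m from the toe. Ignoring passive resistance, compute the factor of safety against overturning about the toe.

K_a = tan²(45° − 30.3°/2) = 0.3293.
P_a = ½K_aγH² = 0.5×0.3293×17.1×2.5² = 17.60 kN/m, acting at H/3 = 0.8333 m above the base.
Overturning moment M_o = P_a × H/3 = 17.60 × 0.8333 = 14.67.
Resisting moment M_r = W × 0.7 = 69.6 × 0.7 = 48.72.
FS_overturning = M_r/M_o = 48.72/14.67 = 3.322.

3.32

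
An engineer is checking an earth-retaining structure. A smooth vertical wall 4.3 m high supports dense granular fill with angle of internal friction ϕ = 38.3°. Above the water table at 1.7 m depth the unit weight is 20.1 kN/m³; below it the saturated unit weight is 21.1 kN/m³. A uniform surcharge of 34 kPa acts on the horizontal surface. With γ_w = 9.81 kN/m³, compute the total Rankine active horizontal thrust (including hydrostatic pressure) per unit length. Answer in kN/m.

104 kN/m

K_a = tan²(45° − φ/2) = 0.2347.
γ' = 21.1 − 9.81 = 11.29 kN/m³. h₂ = H − d_w = 2.6 m.
σ'_h: at surface K_a·q = 7.981; at WT K_a(q+γd_w) = 16.00; at base K_a(q+γd_w+γ'h₂) = 22.89 kPa.
P₁ = ½(7.981+16.00)×1.7 = 20.39; P₂ = ½(16.00+22.89)×2.6 = 50.56; P_w = ½γ_w h₂² = 33.16.
Total = 20.39+50.56+33.16 = 104.1 kN/m.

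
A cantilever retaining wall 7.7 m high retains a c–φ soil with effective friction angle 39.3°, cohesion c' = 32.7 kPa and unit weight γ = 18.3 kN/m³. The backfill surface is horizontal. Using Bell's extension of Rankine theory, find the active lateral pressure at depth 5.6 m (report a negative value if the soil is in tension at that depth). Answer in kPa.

K_a = (1 − sin φ)/(1 + sin φ) = 0.2245.
σ_a = K_a γ z − 2c√K_a = 0.2245×18.3×5.6 − 2×32.7×0.4738 = -7.982 kPa.

-7.98 kPa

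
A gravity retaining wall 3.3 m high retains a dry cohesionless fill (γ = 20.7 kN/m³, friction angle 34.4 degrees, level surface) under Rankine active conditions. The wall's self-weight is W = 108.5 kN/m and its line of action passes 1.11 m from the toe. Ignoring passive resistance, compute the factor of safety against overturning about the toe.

K_a = tan²(45° − 34.4°/2) = 0.2780.
P_a = ½K_aγH² = 0.5×0.2780×20.7×3.3² = 31.33 kN/m, acting at H/3 = 1.100 m above the base.
Overturning moment M_o = P_a × H/3 = 31.33 × 1.100 = 34.46.
Resisting moment M_r = W × 1.11 = 108.5 × 1.11 = 120.4.
FS_overturning = M_r/M_o = 120.4/34.46 = 3.494.

3.49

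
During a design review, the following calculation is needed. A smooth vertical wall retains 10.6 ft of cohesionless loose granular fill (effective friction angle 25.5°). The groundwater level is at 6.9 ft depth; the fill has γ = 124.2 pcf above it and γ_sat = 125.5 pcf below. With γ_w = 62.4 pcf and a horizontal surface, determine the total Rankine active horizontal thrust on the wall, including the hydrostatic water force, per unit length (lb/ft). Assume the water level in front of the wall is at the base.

3040 lb/ft

K_a = tan²(45° − φ/2) = 0.3981.
γ' = 125.5 − 62.4 = 63.10 pcf. Depth below WT = 3.7 ft.
σ'_h at WT = K_a γ d_w = 341.2 psf; at base = 341.2 + K_a γ' × 3.7 = 434.1 psf.
P₁ (0–6.9 ft) = ½×341.2×6.9 = 1177. P₂ (6.9–10.6 ft) = ½(341.2+434.1)×3.7 = 1434.
P_w = ½ γ_w h₂² = 0.5×62.4×3.7² = 427.1. Total = 1177+1434+427.1 = 3038 lb/ft.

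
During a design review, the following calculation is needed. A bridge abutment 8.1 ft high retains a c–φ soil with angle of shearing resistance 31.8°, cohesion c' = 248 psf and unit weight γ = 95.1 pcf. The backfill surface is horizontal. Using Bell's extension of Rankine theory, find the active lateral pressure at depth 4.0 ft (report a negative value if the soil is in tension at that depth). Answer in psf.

K_a = (1 − sin φ)/(1 + sin φ) = 0.3098.
σ_a = K_a γ z − 2c√K_a = 0.3098×95.1×4.0 − 2×248×0.5566 = -158.2 psf.

-158 psf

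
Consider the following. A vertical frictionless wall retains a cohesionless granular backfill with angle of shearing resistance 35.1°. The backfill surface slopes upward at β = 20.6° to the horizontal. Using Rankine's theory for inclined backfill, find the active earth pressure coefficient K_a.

0.324

K_a = cos β · (cos β − √(cos²β − cos²φ)) / (cos β + √(cos²β − cos²φ)).
cos β = 0.9361, cos φ = 0.8181, √(cos²β − cos²φ) = 0.4548.
K_a = 0.9361 × (0.9361 − 0.4548)/(0.9361 + 0.4548) = 0.3239.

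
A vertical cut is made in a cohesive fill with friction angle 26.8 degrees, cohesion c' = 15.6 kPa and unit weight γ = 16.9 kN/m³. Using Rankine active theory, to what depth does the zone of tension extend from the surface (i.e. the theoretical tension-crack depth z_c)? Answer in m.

3.00 m

K_a = tan²(45° − 26.8°/2) = 0.3785; √K_a = 0.6152.
The active pressure is zero where K_a γ z = 2c√K_a, so z_c = 2c/(γ√K_a) = 2×15.6/(16.9×0.6152) = 3.001 m.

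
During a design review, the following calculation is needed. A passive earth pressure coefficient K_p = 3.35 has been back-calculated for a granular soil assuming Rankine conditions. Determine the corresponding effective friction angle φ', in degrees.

K_p = (1+sin φ)/(1−sin φ) ⇒ sin φ = (K_p − 1)/(K_p + 1) = 0.5402.
φ = arcsin(0.5402) = 32.70°.

32.7°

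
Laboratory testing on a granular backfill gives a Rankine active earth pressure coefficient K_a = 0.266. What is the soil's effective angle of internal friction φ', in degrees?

K_a = tan²(45° − φ/2) ⇒ 45° − φ/2 = arctan(√0.266) = 27.28°.
φ = 2(45° − 27.28°) = 35.43°.

35.4°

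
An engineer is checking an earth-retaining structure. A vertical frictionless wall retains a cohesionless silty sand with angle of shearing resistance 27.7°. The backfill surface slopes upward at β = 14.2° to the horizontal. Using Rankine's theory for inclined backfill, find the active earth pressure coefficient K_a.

K_a = cos β · (cos β − √(cos²β − cos²φ)) / (cos β + √(cos²β − cos²φ)).
cos β = 0.9694, cos φ = 0.8854, √(cos²β − cos²φ) = 0.3948.
K_a = 0.9694 × (0.9694 − 0.3948)/(0.9694 + 0.3948) = 0.4083.

0.408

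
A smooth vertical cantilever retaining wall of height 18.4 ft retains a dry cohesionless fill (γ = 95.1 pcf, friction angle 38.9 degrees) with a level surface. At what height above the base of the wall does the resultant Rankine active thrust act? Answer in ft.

K_a = 0.2285.
The pressure distribution is triangular, so the resultant acts at H/3 above the base = 18.4/3 = 6.133 ft.

6.13 ft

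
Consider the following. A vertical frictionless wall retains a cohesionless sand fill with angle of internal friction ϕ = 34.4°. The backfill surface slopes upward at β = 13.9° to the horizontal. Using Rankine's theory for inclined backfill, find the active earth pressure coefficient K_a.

K_a = cos β · (cos β − √(cos²β − cos²φ)) / (cos β + √(cos²β − cos²φ)).
cos β = 0.9707, cos φ = 0.8251, √(cos²β − cos²φ) = 0.5113.
K_a = 0.9707 × (0.9707 − 0.5113)/(0.9707 + 0.5113) = 0.3009.

0.301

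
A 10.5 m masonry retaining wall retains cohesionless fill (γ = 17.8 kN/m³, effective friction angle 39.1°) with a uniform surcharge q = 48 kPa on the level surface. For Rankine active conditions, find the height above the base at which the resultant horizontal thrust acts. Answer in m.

4.09 m

K_a = 0.2265.
Triangular part P₁ = ½K_aγH² = 222.2 at H/3 = 3.500 m; rectangular part P₂ = K_a q H = 114.1 at H/2 = 5.250 m.
ȳ = (P₁·3.500 + P₂·5.250)/(P₁+P₂) = 4.094 m.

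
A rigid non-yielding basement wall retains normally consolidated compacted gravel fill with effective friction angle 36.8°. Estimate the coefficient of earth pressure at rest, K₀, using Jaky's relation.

K₀ = 1 − sin φ' = 1 − sin 36.8° = 0.4010.

0.401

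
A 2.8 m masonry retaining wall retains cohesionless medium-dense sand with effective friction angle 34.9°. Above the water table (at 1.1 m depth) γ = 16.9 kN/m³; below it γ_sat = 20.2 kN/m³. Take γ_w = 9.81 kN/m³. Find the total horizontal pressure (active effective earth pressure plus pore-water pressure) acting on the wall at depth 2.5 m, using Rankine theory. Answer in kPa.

22.8 kPa

K_a = (1 − sin φ)/(1 + sin φ) = 0.2721.
γ' = 20.2 − 9.81 = 10.39 kN/m³.
Effective vertical stress at 2.5 m: σ'_v = 16.9×1.1 + 10.39×1.40 = 33.14 kPa.
σ'_h = K_a σ'_v = 0.2721 × 33.14 = 9.018 kPa; u = γ_w × 1.40 = 13.73 kPa.
Total σ_h = 9.018 + 13.73 = 22.75 kPa.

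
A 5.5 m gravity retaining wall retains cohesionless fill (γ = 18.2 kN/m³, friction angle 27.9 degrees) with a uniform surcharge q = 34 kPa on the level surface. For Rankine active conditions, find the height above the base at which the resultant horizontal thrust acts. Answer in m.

2.20 m

K_a = 0.3625.
Triangular part P₁ = ½K_aγH² = 99.78 at H/3 = 1.833 m; rectangular part P₂ = K_a q H = 67.78 at H/2 = 2.750 m.
ȳ = (P₁·1.833 + P₂·2.750)/(P₁+P₂) = 2.204 m.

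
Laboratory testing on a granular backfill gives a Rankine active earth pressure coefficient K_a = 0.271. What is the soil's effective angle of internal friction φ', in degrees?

35.0°

K_a = tan²(45° − φ/2) ⇒ 45° − φ/2 = arctan(√0.271) = 27.50°.
φ = 2(45° − 27.50°) = 35.00°.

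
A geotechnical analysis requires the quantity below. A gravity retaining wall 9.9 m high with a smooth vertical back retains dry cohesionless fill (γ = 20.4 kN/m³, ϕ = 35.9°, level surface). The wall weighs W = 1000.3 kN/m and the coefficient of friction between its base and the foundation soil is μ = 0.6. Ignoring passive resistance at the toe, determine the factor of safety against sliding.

K_a = tan²(45° − 35.9°/2) = 0.2607.
P_a = ½K_aγH² = 0.5×0.2607×20.4×9.9² = 260.7 kN/m, acting at H/3 = 3.300 m above the base.
FS_sliding = μW / P_a = 0.6×1000.3 / 260.7 = 2.303.

2.30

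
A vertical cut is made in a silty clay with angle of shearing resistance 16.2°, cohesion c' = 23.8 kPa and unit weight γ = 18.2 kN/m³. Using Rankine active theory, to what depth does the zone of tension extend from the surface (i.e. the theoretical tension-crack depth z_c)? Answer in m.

3.48 m

K_a = tan²(45° − 16.2°/2) = 0.5637; √K_a = 0.7508.
The active pressure is zero where K_a γ z = 2c√K_a, so z_c = 2c/(γ√K_a) = 2×23.8/(18.2×0.7508) = 3.483 m.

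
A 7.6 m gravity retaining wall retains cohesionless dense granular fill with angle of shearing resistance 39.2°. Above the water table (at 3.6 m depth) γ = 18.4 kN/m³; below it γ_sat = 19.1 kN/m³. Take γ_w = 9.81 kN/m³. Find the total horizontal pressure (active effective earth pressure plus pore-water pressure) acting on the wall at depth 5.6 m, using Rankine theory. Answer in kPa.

38.7 kPa

K_a = (1 − sin φ)/(1 + sin φ) = 0.2255.
γ' = 19.1 − 9.81 = 9.290 kN/m³.
Effective vertical stress at 5.6 m: σ'_v = 18.4×3.6 + 9.290×2.00 = 84.82 kPa.
σ'_h = K_a σ'_v = 0.2255 × 84.82 = 19.12 kPa; u = γ_w × 2.00 = 19.62 kPa.
Total σ_h = 19.12 + 19.62 = 38.74 kPa.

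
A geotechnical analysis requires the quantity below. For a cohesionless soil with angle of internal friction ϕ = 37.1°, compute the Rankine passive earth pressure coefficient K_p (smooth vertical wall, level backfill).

4.04

K_p = (1 + sin φ)/(1 − sin φ) = tan²(45° + 37.1°/2) = 4.040.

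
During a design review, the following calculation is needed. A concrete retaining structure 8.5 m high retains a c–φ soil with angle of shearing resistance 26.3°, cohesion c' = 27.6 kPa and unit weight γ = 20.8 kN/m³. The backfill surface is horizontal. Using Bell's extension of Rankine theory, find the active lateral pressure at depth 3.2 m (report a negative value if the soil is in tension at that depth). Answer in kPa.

K_a = (1 − sin φ)/(1 + sin φ) = 0.3859.
σ_a = K_a γ z − 2c√K_a = 0.3859×20.8×3.2 − 2×27.6×0.6212 = -8.604 kPa.

-8.60 kPa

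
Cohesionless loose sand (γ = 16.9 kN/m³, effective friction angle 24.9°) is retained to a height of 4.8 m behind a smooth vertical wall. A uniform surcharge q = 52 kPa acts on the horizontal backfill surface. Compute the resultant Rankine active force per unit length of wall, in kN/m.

K_a = tan²(45° − φ/2) = 0.4074.
Soil triangle: ½ K_a γ H² = 0.5×0.4074×16.9×4.8² = 79.32 kN/m.
Surcharge rectangle: K_a q H = 0.4074×52×4.8 = 101.7 kN/m.
Total = 79.32 + 101.7 = 181.0 kN/m.

181 kN/m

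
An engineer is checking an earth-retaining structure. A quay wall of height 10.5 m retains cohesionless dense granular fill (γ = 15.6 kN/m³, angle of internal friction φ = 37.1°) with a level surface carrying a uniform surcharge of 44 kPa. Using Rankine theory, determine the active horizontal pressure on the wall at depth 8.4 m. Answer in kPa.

K_a = (1 − sin φ)/(1 + sin φ) = 0.2475.
σ_v = γz + q = 15.6 × 8.4 + 44 = 175.0 kPa.
σ_h = K_a σ_v = 0.2475 × 175.0 = 43.32 kPa.

43.3 kPa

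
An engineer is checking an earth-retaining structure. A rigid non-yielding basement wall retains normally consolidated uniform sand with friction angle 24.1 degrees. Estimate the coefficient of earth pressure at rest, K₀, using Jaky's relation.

0.592

K₀ = 1 − sin φ' = 1 − sin 24.1° = 0.5917.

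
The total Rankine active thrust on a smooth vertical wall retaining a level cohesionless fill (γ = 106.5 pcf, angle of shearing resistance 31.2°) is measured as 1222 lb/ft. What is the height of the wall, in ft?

K_a = 0.3175. P_a = ½ K_a γ H² ⇒ H = √(2P_a/(K_a γ)).
H = √(2×1222/(0.3175×106.5)) = 8.502 ft.

8.50 ft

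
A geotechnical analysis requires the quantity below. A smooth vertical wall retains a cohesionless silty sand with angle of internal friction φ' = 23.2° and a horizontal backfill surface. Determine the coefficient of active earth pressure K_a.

K_a = (1 − sin φ)/(1 + sin φ) = (1 − sin 23.2°)/(1 + sin 23.2°) = 0.4348.

0.435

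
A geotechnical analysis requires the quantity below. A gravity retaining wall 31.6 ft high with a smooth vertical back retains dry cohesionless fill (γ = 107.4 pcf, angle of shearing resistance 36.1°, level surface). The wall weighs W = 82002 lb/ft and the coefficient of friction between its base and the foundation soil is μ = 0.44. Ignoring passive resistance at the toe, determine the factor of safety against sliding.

K_a = tan²(45° − 36.1°/2) = 0.2585.
P_a = ½K_aγH² = 0.5×0.2585×107.4×31.6² = 13860 lb/ft, acting at H/3 = 10.53 ft above the base.
FS_sliding = μW / P_a = 0.44×82002 / 13860 = 2.603.

2.60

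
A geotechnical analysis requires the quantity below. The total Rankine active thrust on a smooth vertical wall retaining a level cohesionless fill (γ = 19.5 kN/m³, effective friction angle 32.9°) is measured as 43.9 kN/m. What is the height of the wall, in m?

3.90 m

K_a = 0.2960. P_a = ½ K_a γ H² ⇒ H = √(2P_a/(K_a γ)).
H = √(2×43.9/(0.2960×19.5)) = 3.900 m.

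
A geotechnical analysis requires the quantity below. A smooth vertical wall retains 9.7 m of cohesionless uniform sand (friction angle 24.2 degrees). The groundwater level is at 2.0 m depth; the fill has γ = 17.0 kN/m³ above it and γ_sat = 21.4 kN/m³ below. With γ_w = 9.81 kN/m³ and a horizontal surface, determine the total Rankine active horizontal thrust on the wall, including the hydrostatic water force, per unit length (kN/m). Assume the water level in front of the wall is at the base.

558 kN/m

K_a = tan²(45° − φ/2) = 0.4185.
γ' = 21.4 − 9.81 = 11.59 kN/m³. Depth below WT = 7.7 m.
σ'_h at WT = K_a γ d_w = 14.23 kPa; at base = 14.23 + K_a γ' × 7.7 = 51.58 kPa.
P₁ (0–2.0 m) = ½×14.23×2.0 = 14.23. P₂ (2.0–9.7 m) = ½(14.23+51.58)×7.7 = 253.4.
P_w = ½ γ_w h₂² = 0.5×9.81×7.7² = 290.8. Total = 14.23+253.4+290.8 = 558.4 kN/m.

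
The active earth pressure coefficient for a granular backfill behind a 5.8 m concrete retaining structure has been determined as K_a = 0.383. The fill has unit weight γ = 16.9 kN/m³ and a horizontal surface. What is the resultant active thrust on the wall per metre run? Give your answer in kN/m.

109 kN/m

P = ½ K_a γ H² = 0.5 × 0.383 × 16.9 × 5.8² = 108.9 kN/m.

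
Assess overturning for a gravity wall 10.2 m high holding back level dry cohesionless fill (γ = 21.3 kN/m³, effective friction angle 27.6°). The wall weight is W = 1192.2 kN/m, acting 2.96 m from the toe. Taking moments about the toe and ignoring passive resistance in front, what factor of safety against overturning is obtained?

K_a = tan²(45° − 27.6°/2) = 0.3668.
P_a = ½K_aγH² = 0.5×0.3668×21.3×10.2² = 406.4 kN/m, acting at H/3 = 3.400 m above the base.
Overturning moment M_o = P_a × H/3 = 406.4 × 3.400 = 1382.
Resisting moment M_r = W × 2.96 = 1192.2 × 2.96 = 3529.
FS_overturning = M_r/M_o = 3529/1382 = 2.554.

2.55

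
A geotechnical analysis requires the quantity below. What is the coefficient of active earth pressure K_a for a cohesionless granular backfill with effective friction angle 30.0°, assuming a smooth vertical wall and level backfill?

K_a = (1 − sin φ)/(1 + sin φ) = (1 − sin 30.0°)/(1 + sin 30.0°) = 0.3333.

0.333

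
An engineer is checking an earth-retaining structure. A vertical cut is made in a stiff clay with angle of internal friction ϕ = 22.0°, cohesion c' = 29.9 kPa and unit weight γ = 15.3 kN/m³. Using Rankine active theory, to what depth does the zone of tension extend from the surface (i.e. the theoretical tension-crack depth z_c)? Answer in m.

K_a = tan²(45° − 22.0°/2) = 0.4550; √K_a = 0.6745.
The active pressure is zero where K_a γ z = 2c√K_a, so z_c = 2c/(γ√K_a) = 2×29.9/(15.3×0.6745) = 5.795 m.

5.79 m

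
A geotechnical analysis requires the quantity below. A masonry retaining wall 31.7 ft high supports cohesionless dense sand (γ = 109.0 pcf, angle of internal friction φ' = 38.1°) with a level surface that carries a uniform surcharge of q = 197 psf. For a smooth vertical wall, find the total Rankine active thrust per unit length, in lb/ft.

14400 lb/ft

K_a = tan²(45° − φ/2) = 0.2368.
Soil triangle: ½ K_a γ H² = 0.5×0.2368×109.0×31.7² = 12970 lb/ft.
Surcharge rectangle: K_a q H = 0.2368×197×31.7 = 1479 lb/ft.
Total = 12970 + 1479 = 14450 lb/ft.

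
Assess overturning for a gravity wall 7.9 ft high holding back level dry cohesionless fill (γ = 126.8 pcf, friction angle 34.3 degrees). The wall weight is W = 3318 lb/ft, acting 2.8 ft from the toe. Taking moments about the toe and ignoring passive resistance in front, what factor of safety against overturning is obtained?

3.19

K_a = tan²(45° − 34.3°/2) = 0.2792.
P_a = ½K_aγH² = 0.5×0.2792×126.8×7.9² = 1105 lb/ft, acting at H/3 = 2.633 ft above the base.
Overturning moment M_o = P_a × H/3 = 1105 × 2.633 = 2909.
Resisting moment M_r = W × 2.8 = 3318 × 2.8 = 9290.
FS_overturning = M_r/M_o = 9290/2909 = 3.194.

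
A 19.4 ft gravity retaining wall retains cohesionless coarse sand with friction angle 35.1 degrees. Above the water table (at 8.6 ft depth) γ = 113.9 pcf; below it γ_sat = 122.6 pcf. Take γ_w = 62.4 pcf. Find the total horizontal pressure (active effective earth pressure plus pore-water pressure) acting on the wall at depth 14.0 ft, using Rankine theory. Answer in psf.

689 psf

K_a = (1 − sin φ)/(1 + sin φ) = 0.2698.
γ' = 122.6 − 62.4 = 60.20 pcf.
Effective vertical stress at 14.0 ft: σ'_v = 113.9×8.6 + 60.20×5.40 = 1305 psf.
σ'_h = K_a σ'_v = 0.2698 × 1305 = 352.0 psf; u = γ_w × 5.40 = 337.0 psf.
Total σ_h = 352.0 + 337.0 = 689.0 psf.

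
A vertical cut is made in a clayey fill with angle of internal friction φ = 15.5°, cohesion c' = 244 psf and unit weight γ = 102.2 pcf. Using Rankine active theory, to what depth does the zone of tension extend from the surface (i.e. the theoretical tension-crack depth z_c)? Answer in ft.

6.28 ft

K_a = tan²(45° − 15.5°/2) = 0.5782; √K_a = 0.7604.
The active pressure is zero where K_a γ z = 2c√K_a, so z_c = 2c/(γ√K_a) = 2×244/(102.2×0.7604) = 6.279 ft.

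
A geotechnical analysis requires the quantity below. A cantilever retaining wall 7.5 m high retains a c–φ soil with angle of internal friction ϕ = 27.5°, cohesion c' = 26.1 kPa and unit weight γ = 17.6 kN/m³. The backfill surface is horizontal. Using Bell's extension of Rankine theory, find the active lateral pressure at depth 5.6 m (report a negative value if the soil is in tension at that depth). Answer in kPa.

K_a = (1 − sin φ)/(1 + sin φ) = 0.3682.
σ_a = K_a γ z − 2c√K_a = 0.3682×17.6×5.6 − 2×26.1×0.6068 = 4.616 kPa.

4.62 kPa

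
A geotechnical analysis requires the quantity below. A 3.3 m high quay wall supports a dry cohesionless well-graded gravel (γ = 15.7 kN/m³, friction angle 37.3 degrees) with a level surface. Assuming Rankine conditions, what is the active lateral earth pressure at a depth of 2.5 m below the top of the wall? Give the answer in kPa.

K_a = (1 − sin φ)/(1 + sin φ) = 0.2453.
σ_h = K_a γ z = 0.2453 × 15.7 × 2.5 = 9.630 kPa.

9.63 kPa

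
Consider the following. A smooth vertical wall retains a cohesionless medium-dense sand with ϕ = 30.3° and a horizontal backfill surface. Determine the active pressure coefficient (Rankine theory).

0.329

K_a = tan²(45° − φ/2) = tan²(29.85°) = 0.3293.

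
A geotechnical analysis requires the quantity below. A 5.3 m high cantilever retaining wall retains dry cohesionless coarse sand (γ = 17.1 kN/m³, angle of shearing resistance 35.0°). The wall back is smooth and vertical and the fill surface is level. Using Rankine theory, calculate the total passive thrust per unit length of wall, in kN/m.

K_p = tan²(45° + φ/2) = 3.690.
P_p = ½ K_p γ H² = 0.5 × 3.690 × 17.1 × 5.3² = 886.3 kN/m.

886 kN/m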